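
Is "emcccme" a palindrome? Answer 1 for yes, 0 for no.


Input: emcccme
Reversed: emcccme
  Compare pos 0 ('e') with pos 6 ('e'): match
  Compare pos 1 ('m') with pos 5 ('m'): match
  Compare pos 2 ('c') with pos 4 ('c'): match
Result: palindrome

1


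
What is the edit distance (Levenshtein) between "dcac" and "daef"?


Computing edit distance: "dcac" -> "daef"
DP table:
           d    a    e    f
      0    1    2    3    4
  d   1    0    1    2    3
  c   2    1    1    2    3
  a   3    2    1    2    3
  c   4    3    2    2    3
Edit distance = dp[4][4] = 3

3


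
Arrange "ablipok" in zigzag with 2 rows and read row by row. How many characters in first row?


Zigzag "ablipok" into 2 rows:
Placing characters:
  'a' => row 0
  'b' => row 1
  'l' => row 0
  'i' => row 1
  'p' => row 0
  'o' => row 1
  'k' => row 0
Rows:
  Row 0: "alpk"
  Row 1: "bio"
First row length: 4

4


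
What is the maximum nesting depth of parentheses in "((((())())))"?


Input: "((((())())))"
Tracking depth:
  Position 0 '(': depth becomes 1
  Position 1 '(': depth becomes 2
  Position 2 '(': depth becomes 3
  Position 3 '(': depth becomes 4
  Position 4 '(': depth becomes 5
  Position 5 ')': depth becomes 4
  Position 6 ')': depth becomes 3
  Position 7 '(': depth becomes 4
  Position 8 ')': depth becomes 3
  Position 9 ')': depth becomes 2
  Position 10 ')': depth becomes 1
  Position 11 ')': depth becomes 0
Maximum depth reached: 5

5


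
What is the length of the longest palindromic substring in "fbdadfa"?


Input: "fbdadfa"
Checking substrings for palindromes:
  [2:5] "dad" (len 3) => palindrome
Longest palindromic substring: "dad" with length 3

3


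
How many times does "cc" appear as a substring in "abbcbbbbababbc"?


Searching for "cc" in "abbcbbbbababbc"
Scanning each position:
  Position 0: "ab" => no
  Position 1: "bb" => no
  Position 2: "bc" => no
  Position 3: "cb" => no
  Position 4: "bb" => no
  Position 5: "bb" => no
  Position 6: "bb" => no
  Position 7: "ba" => no
  Position 8: "ab" => no
  Position 9: "ba" => no
  Position 10: "ab" => no
  Position 11: "bb" => no
  Position 12: "bc" => no
Total occurrences: 0

0


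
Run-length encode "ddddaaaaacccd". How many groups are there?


Input: ddddaaaaacccd
Scanning for consecutive runs:
  Group 1: 'd' x 4 (positions 0-3)
  Group 2: 'a' x 5 (positions 4-8)
  Group 3: 'c' x 3 (positions 9-11)
  Group 4: 'd' x 1 (positions 12-12)
Total groups: 4

4


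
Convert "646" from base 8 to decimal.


Input: "646" in base 8
Positional expansion:
  Digit '6' (value 6) x 8^2 = 384
  Digit '4' (value 4) x 8^1 = 32
  Digit '6' (value 6) x 8^0 = 6
Sum = 422

422


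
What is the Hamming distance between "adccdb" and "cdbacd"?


Comparing "adccdb" and "cdbacd" position by position:
  Position 0: 'a' vs 'c' => differ
  Position 1: 'd' vs 'd' => same
  Position 2: 'c' vs 'b' => differ
  Position 3: 'c' vs 'a' => differ
  Position 4: 'd' vs 'c' => differ
  Position 5: 'b' vs 'd' => differ
Total differences (Hamming distance): 5

5


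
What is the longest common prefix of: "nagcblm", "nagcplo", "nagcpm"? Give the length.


Words: nagcblm, nagcplo, nagcpm
  Position 0: all 'n' => match
  Position 1: all 'a' => match
  Position 2: all 'g' => match
  Position 3: all 'c' => match
  Position 4: ('b', 'p', 'p') => mismatch, stop
LCP = "nagc" (length 4)

4


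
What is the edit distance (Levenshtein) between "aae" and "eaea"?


Computing edit distance: "aae" -> "eaea"
DP table:
           e    a    e    a
      0    1    2    3    4
  a   1    1    1    2    3
  a   2    2    1    2    2
  e   3    2    2    1    2
Edit distance = dp[3][4] = 2

2


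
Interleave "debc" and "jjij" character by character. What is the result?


Interleaving "debc" and "jjij":
  Position 0: 'd' from first, 'j' from second => "dj"
  Position 1: 'e' from first, 'j' from second => "ej"
  Position 2: 'b' from first, 'i' from second => "bi"
  Position 3: 'c' from first, 'j' from second => "cj"
Result: djejbicj

djejbicj


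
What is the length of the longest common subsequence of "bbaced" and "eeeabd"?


LCS of "bbaced" and "eeeabd"
DP table:
           e    e    e    a    b    d
      0    0    0    0    0    0    0
  b   0    0    0    0    0    1    1
  b   0    0    0    0    0    1    1
  a   0    0    0    0    1    1    1
  c   0    0    0    0    1    1    1
  e   0    1    1    1    1    1    1
  d   0    1    1    1    1    1    2
LCS length = dp[6][6] = 2

2


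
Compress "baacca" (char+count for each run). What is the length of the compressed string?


Input: baacca
Runs:
  'b' x 1 => "b1"
  'a' x 2 => "a2"
  'c' x 2 => "c2"
  'a' x 1 => "a1"
Compressed: "b1a2c2a1"
Compressed length: 8

8


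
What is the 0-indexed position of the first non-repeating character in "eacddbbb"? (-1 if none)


Input: eacddbbb
Character frequencies:
  'a': 1
  'b': 3
  'c': 1
  'd': 2
  'e': 1
Scanning left to right for freq == 1:
  Position 0 ('e'): unique! => answer = 0

0


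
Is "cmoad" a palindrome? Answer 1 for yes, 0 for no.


Input: cmoad
Reversed: daomc
  Compare pos 0 ('c') with pos 4 ('d'): MISMATCH
  Compare pos 1 ('m') with pos 3 ('a'): MISMATCH
Result: not a palindrome

0


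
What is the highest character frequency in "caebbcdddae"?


Input: caebbcdddae
Character counts:
  'a': 2
  'b': 2
  'c': 2
  'd': 3
  'e': 2
Maximum frequency: 3

3


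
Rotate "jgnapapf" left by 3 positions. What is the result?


Input: "jgnapapf", rotate left by 3
First 3 characters: "jgn"
Remaining characters: "apapf"
Concatenate remaining + first: "apapf" + "jgn" = "apapfjgn"

apapfjgn


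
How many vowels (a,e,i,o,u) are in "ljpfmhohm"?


Input: ljpfmhohm
Checking each character:
  'l' at position 0: consonant
  'j' at position 1: consonant
  'p' at position 2: consonant
  'f' at position 3: consonant
  'm' at position 4: consonant
  'h' at position 5: consonant
  'o' at position 6: vowel (running total: 1)
  'h' at position 7: consonant
  'm' at position 8: consonant
Total vowels: 1

1


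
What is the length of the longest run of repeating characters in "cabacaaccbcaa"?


Input: "cabacaaccbcaa"
Scanning for longest run:
  Position 1 ('a'): new char, reset run to 1
  Position 2 ('b'): new char, reset run to 1
  Position 3 ('a'): new char, reset run to 1
  Position 4 ('c'): new char, reset run to 1
  Position 5 ('a'): new char, reset run to 1
  Position 6 ('a'): continues run of 'a', length=2
  Position 7 ('c'): new char, reset run to 1
  Position 8 ('c'): continues run of 'c', length=2
  Position 9 ('b'): new char, reset run to 1
  Position 10 ('c'): new char, reset run to 1
  Position 11 ('a'): new char, reset run to 1
  Position 12 ('a'): continues run of 'a', length=2
Longest run: 'a' with length 2

2


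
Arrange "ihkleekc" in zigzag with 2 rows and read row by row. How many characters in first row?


Zigzag "ihkleekc" into 2 rows:
Placing characters:
  'i' => row 0
  'h' => row 1
  'k' => row 0
  'l' => row 1
  'e' => row 0
  'e' => row 1
  'k' => row 0
  'c' => row 1
Rows:
  Row 0: "ikek"
  Row 1: "hlec"
First row length: 4

4


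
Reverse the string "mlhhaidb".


Input: mlhhaidb
Reading characters right to left:
  Position 7: 'b'
  Position 6: 'd'
  Position 5: 'i'
  Position 4: 'a'
  Position 3: 'h'
  Position 2: 'h'
  Position 1: 'l'
  Position 0: 'm'
Reversed: bdiahhlm

bdiahhlm


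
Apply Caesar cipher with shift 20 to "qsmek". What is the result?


Caesar cipher: shift "qsmek" by 20
  'q' (pos 16) + 20 = pos 10 = 'k'
  's' (pos 18) + 20 = pos 12 = 'm'
  'm' (pos 12) + 20 = pos 6 = 'g'
  'e' (pos 4) + 20 = pos 24 = 'y'
  'k' (pos 10) + 20 = pos 4 = 'e'
Result: kmgye

kmgye


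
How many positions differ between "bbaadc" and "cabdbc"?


Comparing "bbaadc" and "cabdbc" position by position:
  Position 0: 'b' vs 'c' => DIFFER
  Position 1: 'b' vs 'a' => DIFFER
  Position 2: 'a' vs 'b' => DIFFER
  Position 3: 'a' vs 'd' => DIFFER
  Position 4: 'd' vs 'b' => DIFFER
  Position 5: 'c' vs 'c' => same
Positions that differ: 5

5


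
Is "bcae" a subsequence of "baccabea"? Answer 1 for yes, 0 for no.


Check if "bcae" is a subsequence of "baccabea"
Greedy scan:
  Position 0 ('b'): matches sub[0] = 'b'
  Position 1 ('a'): no match needed
  Position 2 ('c'): matches sub[1] = 'c'
  Position 3 ('c'): no match needed
  Position 4 ('a'): matches sub[2] = 'a'
  Position 5 ('b'): no match needed
  Position 6 ('e'): matches sub[3] = 'e'
  Position 7 ('a'): no match needed
All 4 characters matched => is a subsequence

1


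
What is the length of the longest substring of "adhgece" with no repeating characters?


Input: "adhgece"
Sliding window (track last position of each char):
  Position 0 ('a'): window [0,0] length 1 -- new best
  Position 1 ('d'): window [0,1] length 2 -- new best
  Position 2 ('h'): window [0,2] length 3 -- new best
  Position 3 ('g'): window [0,3] length 4 -- new best
  Position 4 ('e'): window [0,4] length 5 -- new best
  Position 5 ('c'): window [0,5] length 6 -- new best
  Position 6 ('e'): repeat (last at 4), move window start to 5
  Position 6 ('e'): window [5,6] length 2
Longest substring with no repeats: "adhgec" with length 6

6


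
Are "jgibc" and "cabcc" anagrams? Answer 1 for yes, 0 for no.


Strings: "jgibc", "cabcc"
Sorted first:  bcgij
Sorted second: abccc
Differ at position 0: 'b' vs 'a' => not anagrams

0


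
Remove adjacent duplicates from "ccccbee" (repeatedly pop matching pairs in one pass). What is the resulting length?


Input: ccccbee
Stack-based adjacent duplicate removal:
  Read 'c': push. Stack: c
  Read 'c': matches stack top 'c' => pop. Stack: (empty)
  Read 'c': push. Stack: c
  Read 'c': matches stack top 'c' => pop. Stack: (empty)
  Read 'b': push. Stack: b
  Read 'e': push. Stack: be
  Read 'e': matches stack top 'e' => pop. Stack: b
Final stack: "b" (length 1)

1


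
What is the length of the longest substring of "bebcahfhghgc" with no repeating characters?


Input: "bebcahfhghgc"
Sliding window (track last position of each char):
  Position 0 ('b'): window [0,0] length 1 -- new best
  Position 1 ('e'): window [0,1] length 2 -- new best
  Position 2 ('b'): repeat (last at 0), move window start to 1
  Position 2 ('b'): window [1,2] length 2
  Position 3 ('c'): window [1,3] length 3 -- new best
  Position 4 ('a'): window [1,4] length 4 -- new best
  Position 5 ('h'): window [1,5] length 5 -- new best
  Position 6 ('f'): window [1,6] length 6 -- new best
  Position 7 ('h'): repeat (last at 5), move window start to 6
  Position 7 ('h'): window [6,7] length 2
  Position 8 ('g'): window [6,8] length 3
  Position 9 ('h'): repeat (last at 7), move window start to 8
  Position 9 ('h'): window [8,9] length 2
  Position 10 ('g'): repeat (last at 8), move window start to 9
  Position 10 ('g'): window [9,10] length 2
  Position 11 ('c'): window [9,11] length 3
Longest substring with no repeats: "ebcahf" with length 6

6


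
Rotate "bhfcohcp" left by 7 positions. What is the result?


Input: "bhfcohcp", rotate left by 7
First 7 characters: "bhfcohc"
Remaining characters: "p"
Concatenate remaining + first: "p" + "bhfcohc" = "pbhfcohc"

pbhfcohc


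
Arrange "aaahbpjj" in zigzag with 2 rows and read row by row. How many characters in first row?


Zigzag "aaahbpjj" into 2 rows:
Placing characters:
  'a' => row 0
  'a' => row 1
  'a' => row 0
  'h' => row 1
  'b' => row 0
  'p' => row 1
  'j' => row 0
  'j' => row 1
Rows:
  Row 0: "aabj"
  Row 1: "ahpj"
First row length: 4

4


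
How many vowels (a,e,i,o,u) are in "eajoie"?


Input: eajoie
Checking each character:
  'e' at position 0: vowel (running total: 1)
  'a' at position 1: vowel (running total: 2)
  'j' at position 2: consonant
  'o' at position 3: vowel (running total: 3)
  'i' at position 4: vowel (running total: 4)
  'e' at position 5: vowel (running total: 5)
Total vowels: 5

5


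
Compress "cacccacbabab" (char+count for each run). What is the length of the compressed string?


Input: cacccacbabab
Runs:
  'c' x 1 => "c1"
  'a' x 1 => "a1"
  'c' x 3 => "c3"
  'a' x 1 => "a1"
  'c' x 1 => "c1"
  'b' x 1 => "b1"
  'a' x 1 => "a1"
  'b' x 1 => "b1"
  'a' x 1 => "a1"
  'b' x 1 => "b1"
Compressed: "c1a1c3a1c1b1a1b1a1b1"
Compressed length: 20

20


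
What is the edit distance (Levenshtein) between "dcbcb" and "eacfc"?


Computing edit distance: "dcbcb" -> "eacfc"
DP table:
           e    a    c    f    c
      0    1    2    3    4    5
  d   1    1    2    3    4    5
  c   2    2    2    2    3    4
  b   3    3    3    3    3    4
  c   4    4    4    3    4    3
  b   5    5    5    4    4    4
Edit distance = dp[5][5] = 4

4


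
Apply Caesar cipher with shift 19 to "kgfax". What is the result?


Caesar cipher: shift "kgfax" by 19
  'k' (pos 10) + 19 = pos 3 = 'd'
  'g' (pos 6) + 19 = pos 25 = 'z'
  'f' (pos 5) + 19 = pos 24 = 'y'
  'a' (pos 0) + 19 = pos 19 = 't'
  'x' (pos 23) + 19 = pos 16 = 'q'
Result: dzytq

dzytq


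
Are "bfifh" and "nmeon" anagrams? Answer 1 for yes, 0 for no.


Strings: "bfifh", "nmeon"
Sorted first:  bffhi
Sorted second: emnno
Differ at position 0: 'b' vs 'e' => not anagrams

0


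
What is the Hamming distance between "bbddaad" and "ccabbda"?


Comparing "bbddaad" and "ccabbda" position by position:
  Position 0: 'b' vs 'c' => differ
  Position 1: 'b' vs 'c' => differ
  Position 2: 'd' vs 'a' => differ
  Position 3: 'd' vs 'b' => differ
  Position 4: 'a' vs 'b' => differ
  Position 5: 'a' vs 'd' => differ
  Position 6: 'd' vs 'a' => differ
Total differences (Hamming distance): 7

7


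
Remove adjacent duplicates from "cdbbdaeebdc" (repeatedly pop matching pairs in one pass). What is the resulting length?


Input: cdbbdaeebdc
Stack-based adjacent duplicate removal:
  Read 'c': push. Stack: c
  Read 'd': push. Stack: cd
  Read 'b': push. Stack: cdb
  Read 'b': matches stack top 'b' => pop. Stack: cd
  Read 'd': matches stack top 'd' => pop. Stack: c
  Read 'a': push. Stack: ca
  Read 'e': push. Stack: cae
  Read 'e': matches stack top 'e' => pop. Stack: ca
  Read 'b': push. Stack: cab
  Read 'd': push. Stack: cabd
  Read 'c': push. Stack: cabdc
Final stack: "cabdc" (length 5)

5


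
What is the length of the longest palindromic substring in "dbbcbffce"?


Input: "dbbcbffce"
Checking substrings for palindromes:
  [2:5] "bcb" (len 3) => palindrome
  [1:3] "bb" (len 2) => palindrome
  [5:7] "ff" (len 2) => palindrome
Longest palindromic substring: "bcb" with length 3

3


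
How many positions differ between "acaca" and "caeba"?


Comparing "acaca" and "caeba" position by position:
  Position 0: 'a' vs 'c' => DIFFER
  Position 1: 'c' vs 'a' => DIFFER
  Position 2: 'a' vs 'e' => DIFFER
  Position 3: 'c' vs 'b' => DIFFER
  Position 4: 'a' vs 'a' => same
Positions that differ: 4

4


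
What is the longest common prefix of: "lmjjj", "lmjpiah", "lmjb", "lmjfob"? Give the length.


Words: lmjjj, lmjpiah, lmjb, lmjfob
  Position 0: all 'l' => match
  Position 1: all 'm' => match
  Position 2: all 'j' => match
  Position 3: ('j', 'p', 'b', 'f') => mismatch, stop
LCP = "lmj" (length 3)

3


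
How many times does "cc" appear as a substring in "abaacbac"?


Searching for "cc" in "abaacbac"
Scanning each position:
  Position 0: "ab" => no
  Position 1: "ba" => no
  Position 2: "aa" => no
  Position 3: "ac" => no
  Position 4: "cb" => no
  Position 5: "ba" => no
  Position 6: "ac" => no
Total occurrences: 0

0


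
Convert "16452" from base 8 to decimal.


Input: "16452" in base 8
Positional expansion:
  Digit '1' (value 1) x 8^4 = 4096
  Digit '6' (value 6) x 8^3 = 3072
  Digit '4' (value 4) x 8^2 = 256
  Digit '5' (value 5) x 8^1 = 40
  Digit '2' (value 2) x 8^0 = 2
Sum = 7466

7466


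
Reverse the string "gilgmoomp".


Input: gilgmoomp
Reading characters right to left:
  Position 8: 'p'
  Position 7: 'm'
  Position 6: 'o'
  Position 5: 'o'
  Position 4: 'm'
  Position 3: 'g'
  Position 2: 'l'
  Position 1: 'i'
  Position 0: 'g'
Reversed: pmoomglig

pmoomglig


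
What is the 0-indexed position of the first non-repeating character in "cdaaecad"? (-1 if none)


Input: cdaaecad
Character frequencies:
  'a': 3
  'c': 2
  'd': 2
  'e': 1
Scanning left to right for freq == 1:
  Position 0 ('c'): freq=2, skip
  Position 1 ('d'): freq=2, skip
  Position 2 ('a'): freq=3, skip
  Position 3 ('a'): freq=3, skip
  Position 4 ('e'): unique! => answer = 4

4


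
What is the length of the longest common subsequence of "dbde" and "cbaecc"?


LCS of "dbde" and "cbaecc"
DP table:
           c    b    a    e    c    c
      0    0    0    0    0    0    0
  d   0    0    0    0    0    0    0
  b   0    0    1    1    1    1    1
  d   0    0    1    1    1    1    1
  e   0    0    1    1    2    2    2
LCS length = dp[4][6] = 2

2


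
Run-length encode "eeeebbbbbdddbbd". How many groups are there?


Input: eeeebbbbbdddbbd
Scanning for consecutive runs:
  Group 1: 'e' x 4 (positions 0-3)
  Group 2: 'b' x 5 (positions 4-8)
  Group 3: 'd' x 3 (positions 9-11)
  Group 4: 'b' x 2 (positions 12-13)
  Group 5: 'd' x 1 (positions 14-14)
Total groups: 5

5


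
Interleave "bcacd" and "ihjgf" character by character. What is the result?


Interleaving "bcacd" and "ihjgf":
  Position 0: 'b' from first, 'i' from second => "bi"
  Position 1: 'c' from first, 'h' from second => "ch"
  Position 2: 'a' from first, 'j' from second => "aj"
  Position 3: 'c' from first, 'g' from second => "cg"
  Position 4: 'd' from first, 'f' from second => "df"
Result: bichajcgdf

bichajcgdf


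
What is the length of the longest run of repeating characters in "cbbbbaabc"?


Input: "cbbbbaabc"
Scanning for longest run:
  Position 1 ('b'): new char, reset run to 1
  Position 2 ('b'): continues run of 'b', length=2
  Position 3 ('b'): continues run of 'b', length=3
  Position 4 ('b'): continues run of 'b', length=4
  Position 5 ('a'): new char, reset run to 1
  Position 6 ('a'): continues run of 'a', length=2
  Position 7 ('b'): new char, reset run to 1
  Position 8 ('c'): new char, reset run to 1
Longest run: 'b' with length 4

4


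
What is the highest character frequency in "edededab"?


Input: edededab
Character counts:
  'a': 1
  'b': 1
  'd': 3
  'e': 3
Maximum frequency: 3

3


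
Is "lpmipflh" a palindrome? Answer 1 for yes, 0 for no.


Input: lpmipflh
Reversed: hlfpimpl
  Compare pos 0 ('l') with pos 7 ('h'): MISMATCH
  Compare pos 1 ('p') with pos 6 ('l'): MISMATCH
  Compare pos 2 ('m') with pos 5 ('f'): MISMATCH
  Compare pos 3 ('i') with pos 4 ('p'): MISMATCH
Result: not a palindrome

0


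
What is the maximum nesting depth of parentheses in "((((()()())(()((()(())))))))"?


Input: "((((()()())(()((()(())))))))"
Tracking depth:
  Position 0 '(': depth becomes 1
  Position 1 '(': depth becomes 2
  Position 2 '(': depth becomes 3
  Position 3 '(': depth becomes 4
  Position 4 '(': depth becomes 5
  Position 5 ')': depth becomes 4
  Position 6 '(': depth becomes 5
  Position 7 ')': depth becomes 4
  Position 8 '(': depth becomes 5
  Position 9 ')': depth becomes 4
  Position 10 ')': depth becomes 3
  Position 11 '(': depth becomes 4
  Position 12 '(': depth becomes 5
  Position 13 ')': depth becomes 4
  Position 14 '(': depth becomes 5
  Position 15 '(': depth becomes 6
  Position 16 '(': depth becomes 7
  Position 17 ')': depth becomes 6
  Position 18 '(': depth becomes 7
  Position 19 '(': depth becomes 8
  Position 20 ')': depth becomes 7
  Position 21 ')': depth becomes 6
  Position 22 ')': depth becomes 5
  Position 23 ')': depth becomes 4
  Position 24 ')': depth becomes 3
  Position 25 ')': depth becomes 2
  Position 26 ')': depth becomes 1
  Position 27 ')': depth becomes 0
Maximum depth reached: 8

8


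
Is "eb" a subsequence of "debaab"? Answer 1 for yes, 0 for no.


Check if "eb" is a subsequence of "debaab"
Greedy scan:
  Position 0 ('d'): no match needed
  Position 1 ('e'): matches sub[0] = 'e'
  Position 2 ('b'): matches sub[1] = 'b'
  Position 3 ('a'): no match needed
  Position 4 ('a'): no match needed
  Position 5 ('b'): no match needed
All 2 characters matched => is a subsequence

1


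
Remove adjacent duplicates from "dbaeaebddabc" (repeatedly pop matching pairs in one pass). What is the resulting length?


Input: dbaeaebddabc
Stack-based adjacent duplicate removal:
  Read 'd': push. Stack: d
  Read 'b': push. Stack: db
  Read 'a': push. Stack: dba
  Read 'e': push. Stack: dbae
  Read 'a': push. Stack: dbaea
  Read 'e': push. Stack: dbaeae
  Read 'b': push. Stack: dbaeaeb
  Read 'd': push. Stack: dbaeaebd
  Read 'd': matches stack top 'd' => pop. Stack: dbaeaeb
  Read 'a': push. Stack: dbaeaeba
  Read 'b': push. Stack: dbaeaebab
  Read 'c': push. Stack: dbaeaebabc
Final stack: "dbaeaebabc" (length 10)

10


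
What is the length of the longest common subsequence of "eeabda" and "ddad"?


LCS of "eeabda" and "ddad"
DP table:
           d    d    a    d
      0    0    0    0    0
  e   0    0    0    0    0
  e   0    0    0    0    0
  a   0    0    0    1    1
  b   0    0    0    1    1
  d   0    1    1    1    2
  a   0    1    1    2    2
LCS length = dp[6][4] = 2

2


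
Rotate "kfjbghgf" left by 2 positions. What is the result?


Input: "kfjbghgf", rotate left by 2
First 2 characters: "kf"
Remaining characters: "jbghgf"
Concatenate remaining + first: "jbghgf" + "kf" = "jbghgfkf"

jbghgfkf


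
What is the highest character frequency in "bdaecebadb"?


Input: bdaecebadb
Character counts:
  'a': 2
  'b': 3
  'c': 1
  'd': 2
  'e': 2
Maximum frequency: 3

3


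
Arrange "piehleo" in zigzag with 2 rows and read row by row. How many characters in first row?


Zigzag "piehleo" into 2 rows:
Placing characters:
  'p' => row 0
  'i' => row 1
  'e' => row 0
  'h' => row 1
  'l' => row 0
  'e' => row 1
  'o' => row 0
Rows:
  Row 0: "pelo"
  Row 1: "ihe"
First row length: 4

4


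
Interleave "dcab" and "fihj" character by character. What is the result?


Interleaving "dcab" and "fihj":
  Position 0: 'd' from first, 'f' from second => "df"
  Position 1: 'c' from first, 'i' from second => "ci"
  Position 2: 'a' from first, 'h' from second => "ah"
  Position 3: 'b' from first, 'j' from second => "bj"
Result: dfciahbj

dfciahbj


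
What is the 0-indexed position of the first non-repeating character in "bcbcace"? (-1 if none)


Input: bcbcace
Character frequencies:
  'a': 1
  'b': 2
  'c': 3
  'e': 1
Scanning left to right for freq == 1:
  Position 0 ('b'): freq=2, skip
  Position 1 ('c'): freq=3, skip
  Position 2 ('b'): freq=2, skip
  Position 3 ('c'): freq=3, skip
  Position 4 ('a'): unique! => answer = 4

4


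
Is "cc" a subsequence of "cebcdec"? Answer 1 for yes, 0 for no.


Check if "cc" is a subsequence of "cebcdec"
Greedy scan:
  Position 0 ('c'): matches sub[0] = 'c'
  Position 1 ('e'): no match needed
  Position 2 ('b'): no match needed
  Position 3 ('c'): matches sub[1] = 'c'
  Position 4 ('d'): no match needed
  Position 5 ('e'): no match needed
  Position 6 ('c'): no match needed
All 2 characters matched => is a subsequence

1


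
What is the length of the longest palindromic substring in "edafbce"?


Input: "edafbce"
Checking substrings for palindromes:
  No multi-char palindromic substrings found
Longest palindromic substring: "e" with length 1

1


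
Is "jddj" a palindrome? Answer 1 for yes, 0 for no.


Input: jddj
Reversed: jddj
  Compare pos 0 ('j') with pos 3 ('j'): match
  Compare pos 1 ('d') with pos 2 ('d'): match
Result: palindrome

1


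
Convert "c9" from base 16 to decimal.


Input: "c9" in base 16
Positional expansion:
  Digit 'c' (value 12) x 16^1 = 192
  Digit '9' (value 9) x 16^0 = 9
Sum = 201

201


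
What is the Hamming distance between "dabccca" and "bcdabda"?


Comparing "dabccca" and "bcdabda" position by position:
  Position 0: 'd' vs 'b' => differ
  Position 1: 'a' vs 'c' => differ
  Position 2: 'b' vs 'd' => differ
  Position 3: 'c' vs 'a' => differ
  Position 4: 'c' vs 'b' => differ
  Position 5: 'c' vs 'd' => differ
  Position 6: 'a' vs 'a' => same
Total differences (Hamming distance): 6

6


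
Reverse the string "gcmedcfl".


Input: gcmedcfl
Reading characters right to left:
  Position 7: 'l'
  Position 6: 'f'
  Position 5: 'c'
  Position 4: 'd'
  Position 3: 'e'
  Position 2: 'm'
  Position 1: 'c'
  Position 0: 'g'
Reversed: lfcdemcg

lfcdemcg


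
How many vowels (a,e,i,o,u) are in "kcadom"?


Input: kcadom
Checking each character:
  'k' at position 0: consonant
  'c' at position 1: consonant
  'a' at position 2: vowel (running total: 1)
  'd' at position 3: consonant
  'o' at position 4: vowel (running total: 2)
  'm' at position 5: consonant
Total vowels: 2

2


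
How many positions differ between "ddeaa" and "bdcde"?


Comparing "ddeaa" and "bdcde" position by position:
  Position 0: 'd' vs 'b' => DIFFER
  Position 1: 'd' vs 'd' => same
  Position 2: 'e' vs 'c' => DIFFER
  Position 3: 'a' vs 'd' => DIFFER
  Position 4: 'a' vs 'e' => DIFFER
Positions that differ: 4

4


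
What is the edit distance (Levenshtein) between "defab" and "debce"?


Computing edit distance: "defab" -> "debce"
DP table:
           d    e    b    c    e
      0    1    2    3    4    5
  d   1    0    1    2    3    4
  e   2    1    0    1    2    3
  f   3    2    1    1    2    3
  a   4    3    2    2    2    3
  b   5    4    3    2    3    3
Edit distance = dp[5][5] = 3

3


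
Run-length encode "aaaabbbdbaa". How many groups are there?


Input: aaaabbbdbaa
Scanning for consecutive runs:
  Group 1: 'a' x 4 (positions 0-3)
  Group 2: 'b' x 3 (positions 4-6)
  Group 3: 'd' x 1 (positions 7-7)
  Group 4: 'b' x 1 (positions 8-8)
  Group 5: 'a' x 2 (positions 9-10)
Total groups: 5

5


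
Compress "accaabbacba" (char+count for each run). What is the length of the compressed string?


Input: accaabbacba
Runs:
  'a' x 1 => "a1"
  'c' x 2 => "c2"
  'a' x 2 => "a2"
  'b' x 2 => "b2"
  'a' x 1 => "a1"
  'c' x 1 => "c1"
  'b' x 1 => "b1"
  'a' x 1 => "a1"
Compressed: "a1c2a2b2a1c1b1a1"
Compressed length: 16

16


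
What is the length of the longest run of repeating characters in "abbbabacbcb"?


Input: "abbbabacbcb"
Scanning for longest run:
  Position 1 ('b'): new char, reset run to 1
  Position 2 ('b'): continues run of 'b', length=2
  Position 3 ('b'): continues run of 'b', length=3
  Position 4 ('a'): new char, reset run to 1
  Position 5 ('b'): new char, reset run to 1
  Position 6 ('a'): new char, reset run to 1
  Position 7 ('c'): new char, reset run to 1
  Position 8 ('b'): new char, reset run to 1
  Position 9 ('c'): new char, reset run to 1
  Position 10 ('b'): new char, reset run to 1
Longest run: 'b' with length 3

3


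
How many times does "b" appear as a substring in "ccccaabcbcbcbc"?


Searching for "b" in "ccccaabcbcbcbc"
Scanning each position:
  Position 0: "c" => no
  Position 1: "c" => no
  Position 2: "c" => no
  Position 3: "c" => no
  Position 4: "a" => no
  Position 5: "a" => no
  Position 6: "b" => MATCH
  Position 7: "c" => no
  Position 8: "b" => MATCH
  Position 9: "c" => no
  Position 10: "b" => MATCH
  Position 11: "c" => no
  Position 12: "b" => MATCH
  Position 13: "c" => no
Total occurrences: 4

4


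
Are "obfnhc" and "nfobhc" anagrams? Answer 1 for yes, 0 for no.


Strings: "obfnhc", "nfobhc"
Sorted first:  bcfhno
Sorted second: bcfhno
Sorted forms match => anagrams

1


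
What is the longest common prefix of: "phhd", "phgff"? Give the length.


Words: phhd, phgff
  Position 0: all 'p' => match
  Position 1: all 'h' => match
  Position 2: ('h', 'g') => mismatch, stop
LCP = "ph" (length 2)

2


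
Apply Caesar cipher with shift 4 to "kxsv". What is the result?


Caesar cipher: shift "kxsv" by 4
  'k' (pos 10) + 4 = pos 14 = 'o'
  'x' (pos 23) + 4 = pos 1 = 'b'
  's' (pos 18) + 4 = pos 22 = 'w'
  'v' (pos 21) + 4 = pos 25 = 'z'
Result: obwz

obwz


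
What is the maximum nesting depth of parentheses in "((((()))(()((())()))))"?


Input: "((((()))(()((())()))))"
Tracking depth:
  Position 0 '(': depth becomes 1
  Position 1 '(': depth becomes 2
  Position 2 '(': depth becomes 3
  Position 3 '(': depth becomes 4
  Position 4 '(': depth becomes 5
  Position 5 ')': depth becomes 4
  Position 6 ')': depth becomes 3
  Position 7 ')': depth becomes 2
  Position 8 '(': depth becomes 3
  Position 9 '(': depth becomes 4
  Position 10 ')': depth becomes 3
  Position 11 '(': depth becomes 4
  Position 12 '(': depth becomes 5
  Position 13 '(': depth becomes 6
  Position 14 ')': depth becomes 5
  Position 15 ')': depth becomes 4
  Position 16 '(': depth becomes 5
  Position 17 ')': depth becomes 4
  Position 18 ')': depth becomes 3
  Position 19 ')': depth becomes 2
  Position 20 ')': depth becomes 1
  Position 21 ')': depth becomes 0
Maximum depth reached: 6

6


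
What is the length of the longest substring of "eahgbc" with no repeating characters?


Input: "eahgbc"
Sliding window (track last position of each char):
  Position 0 ('e'): window [0,0] length 1 -- new best
  Position 1 ('a'): window [0,1] length 2 -- new best
  Position 2 ('h'): window [0,2] length 3 -- new best
  Position 3 ('g'): window [0,3] length 4 -- new best
  Position 4 ('b'): window [0,4] length 5 -- new best
  Position 5 ('c'): window [0,5] length 6 -- new best
Longest substring with no repeats: "eahgbc" with length 6

6


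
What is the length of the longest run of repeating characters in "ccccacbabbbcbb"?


Input: "ccccacbabbbcbb"
Scanning for longest run:
  Position 1 ('c'): continues run of 'c', length=2
  Position 2 ('c'): continues run of 'c', length=3
  Position 3 ('c'): continues run of 'c', length=4
  Position 4 ('a'): new char, reset run to 1
  Position 5 ('c'): new char, reset run to 1
  Position 6 ('b'): new char, reset run to 1
  Position 7 ('a'): new char, reset run to 1
  Position 8 ('b'): new char, reset run to 1
  Position 9 ('b'): continues run of 'b', length=2
  Position 10 ('b'): continues run of 'b', length=3
  Position 11 ('c'): new char, reset run to 1
  Position 12 ('b'): new char, reset run to 1
  Position 13 ('b'): continues run of 'b', length=2
Longest run: 'c' with length 4

4


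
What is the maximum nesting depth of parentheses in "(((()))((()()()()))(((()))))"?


Input: "(((()))((()()()()))(((()))))"
Tracking depth:
  Position 0 '(': depth becomes 1
  Position 1 '(': depth becomes 2
  Position 2 '(': depth becomes 3
  Position 3 '(': depth becomes 4
  Position 4 ')': depth becomes 3
  Position 5 ')': depth becomes 2
  Position 6 ')': depth becomes 1
  Position 7 '(': depth becomes 2
  Position 8 '(': depth becomes 3
  Position 9 '(': depth becomes 4
  Position 10 ')': depth becomes 3
  Position 11 '(': depth becomes 4
  Position 12 ')': depth becomes 3
  Position 13 '(': depth becomes 4
  Position 14 ')': depth becomes 3
  Position 15 '(': depth becomes 4
  Position 16 ')': depth becomes 3
  Position 17 ')': depth becomes 2
  Position 18 ')': depth becomes 1
  Position 19 '(': depth becomes 2
  Position 20 '(': depth becomes 3
  Position 21 '(': depth becomes 4
  Position 22 '(': depth becomes 5
  Position 23 ')': depth becomes 4
  Position 24 ')': depth becomes 3
  Position 25 ')': depth becomes 2
  Position 26 ')': depth becomes 1
  Position 27 ')': depth becomes 0
Maximum depth reached: 5

5


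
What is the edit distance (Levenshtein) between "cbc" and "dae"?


Computing edit distance: "cbc" -> "dae"
DP table:
           d    a    e
      0    1    2    3
  c   1    1    2    3
  b   2    2    2    3
  c   3    3    3    3
Edit distance = dp[3][3] = 3

3


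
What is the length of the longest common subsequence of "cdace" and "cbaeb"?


LCS of "cdace" and "cbaeb"
DP table:
           c    b    a    e    b
      0    0    0    0    0    0
  c   0    1    1    1    1    1
  d   0    1    1    1    1    1
  a   0    1    1    2    2    2
  c   0    1    1    2    2    2
  e   0    1    1    2    3    3
LCS length = dp[5][5] = 3

3


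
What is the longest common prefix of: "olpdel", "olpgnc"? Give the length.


Words: olpdel, olpgnc
  Position 0: all 'o' => match
  Position 1: all 'l' => match
  Position 2: all 'p' => match
  Position 3: ('d', 'g') => mismatch, stop
LCP = "olp" (length 3)

3


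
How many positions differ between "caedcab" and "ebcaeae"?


Comparing "caedcab" and "ebcaeae" position by position:
  Position 0: 'c' vs 'e' => DIFFER
  Position 1: 'a' vs 'b' => DIFFER
  Position 2: 'e' vs 'c' => DIFFER
  Position 3: 'd' vs 'a' => DIFFER
  Position 4: 'c' vs 'e' => DIFFER
  Position 5: 'a' vs 'a' => same
  Position 6: 'b' vs 'e' => DIFFER
Positions that differ: 6

6


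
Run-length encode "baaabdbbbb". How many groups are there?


Input: baaabdbbbb
Scanning for consecutive runs:
  Group 1: 'b' x 1 (positions 0-0)
  Group 2: 'a' x 3 (positions 1-3)
  Group 3: 'b' x 1 (positions 4-4)
  Group 4: 'd' x 1 (positions 5-5)
  Group 5: 'b' x 4 (positions 6-9)
Total groups: 5

5


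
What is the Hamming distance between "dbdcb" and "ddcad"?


Comparing "dbdcb" and "ddcad" position by position:
  Position 0: 'd' vs 'd' => same
  Position 1: 'b' vs 'd' => differ
  Position 2: 'd' vs 'c' => differ
  Position 3: 'c' vs 'a' => differ
  Position 4: 'b' vs 'd' => differ
Total differences (Hamming distance): 4

4


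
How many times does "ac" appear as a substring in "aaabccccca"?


Searching for "ac" in "aaabccccca"
Scanning each position:
  Position 0: "aa" => no
  Position 1: "aa" => no
  Position 2: "ab" => no
  Position 3: "bc" => no
  Position 4: "cc" => no
  Position 5: "cc" => no
  Position 6: "cc" => no
  Position 7: "cc" => no
  Position 8: "ca" => no
Total occurrences: 0

0


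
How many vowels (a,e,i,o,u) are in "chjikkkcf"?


Input: chjikkkcf
Checking each character:
  'c' at position 0: consonant
  'h' at position 1: consonant
  'j' at position 2: consonant
  'i' at position 3: vowel (running total: 1)
  'k' at position 4: consonant
  'k' at position 5: consonant
  'k' at position 6: consonant
  'c' at position 7: consonant
  'f' at position 8: consonant
Total vowels: 1

1


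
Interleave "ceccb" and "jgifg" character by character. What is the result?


Interleaving "ceccb" and "jgifg":
  Position 0: 'c' from first, 'j' from second => "cj"
  Position 1: 'e' from first, 'g' from second => "eg"
  Position 2: 'c' from first, 'i' from second => "ci"
  Position 3: 'c' from first, 'f' from second => "cf"
  Position 4: 'b' from first, 'g' from second => "bg"
Result: cjegcicfbg

cjegcicfbg


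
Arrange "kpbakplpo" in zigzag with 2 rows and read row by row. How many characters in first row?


Zigzag "kpbakplpo" into 2 rows:
Placing characters:
  'k' => row 0
  'p' => row 1
  'b' => row 0
  'a' => row 1
  'k' => row 0
  'p' => row 1
  'l' => row 0
  'p' => row 1
  'o' => row 0
Rows:
  Row 0: "kbklo"
  Row 1: "papp"
First row length: 5

5


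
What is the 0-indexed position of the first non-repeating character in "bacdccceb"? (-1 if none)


Input: bacdccceb
Character frequencies:
  'a': 1
  'b': 2
  'c': 4
  'd': 1
  'e': 1
Scanning left to right for freq == 1:
  Position 0 ('b'): freq=2, skip
  Position 1 ('a'): unique! => answer = 1

1


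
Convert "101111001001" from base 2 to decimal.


Input: "101111001001" in base 2
Positional expansion:
  Digit '1' (value 1) x 2^11 = 2048
  Digit '0' (value 0) x 2^10 = 0
  Digit '1' (value 1) x 2^9 = 512
  Digit '1' (value 1) x 2^8 = 256
  Digit '1' (value 1) x 2^7 = 128
  Digit '1' (value 1) x 2^6 = 64
  Digit '0' (value 0) x 2^5 = 0
  Digit '0' (value 0) x 2^4 = 0
  Digit '1' (value 1) x 2^3 = 8
  Digit '0' (value 0) x 2^2 = 0
  Digit '0' (value 0) x 2^1 = 0
  Digit '1' (value 1) x 2^0 = 1
Sum = 3017

3017


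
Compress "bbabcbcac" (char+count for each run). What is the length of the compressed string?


Input: bbabcbcac
Runs:
  'b' x 2 => "b2"
  'a' x 1 => "a1"
  'b' x 1 => "b1"
  'c' x 1 => "c1"
  'b' x 1 => "b1"
  'c' x 1 => "c1"
  'a' x 1 => "a1"
  'c' x 1 => "c1"
Compressed: "b2a1b1c1b1c1a1c1"
Compressed length: 16

16


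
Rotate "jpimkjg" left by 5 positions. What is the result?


Input: "jpimkjg", rotate left by 5
First 5 characters: "jpimk"
Remaining characters: "jg"
Concatenate remaining + first: "jg" + "jpimk" = "jgjpimk"

jgjpimk


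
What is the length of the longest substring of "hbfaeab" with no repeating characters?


Input: "hbfaeab"
Sliding window (track last position of each char):
  Position 0 ('h'): window [0,0] length 1 -- new best
  Position 1 ('b'): window [0,1] length 2 -- new best
  Position 2 ('f'): window [0,2] length 3 -- new best
  Position 3 ('a'): window [0,3] length 4 -- new best
  Position 4 ('e'): window [0,4] length 5 -- new best
  Position 5 ('a'): repeat (last at 3), move window start to 4
  Position 5 ('a'): window [4,5] length 2
  Position 6 ('b'): window [4,6] length 3
Longest substring with no repeats: "hbfae" with length 5

5


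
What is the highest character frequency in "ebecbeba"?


Input: ebecbeba
Character counts:
  'a': 1
  'b': 3
  'c': 1
  'e': 3
Maximum frequency: 3

3


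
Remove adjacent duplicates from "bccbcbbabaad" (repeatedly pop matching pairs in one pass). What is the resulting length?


Input: bccbcbbabaad
Stack-based adjacent duplicate removal:
  Read 'b': push. Stack: b
  Read 'c': push. Stack: bc
  Read 'c': matches stack top 'c' => pop. Stack: b
  Read 'b': matches stack top 'b' => pop. Stack: (empty)
  Read 'c': push. Stack: c
  Read 'b': push. Stack: cb
  Read 'b': matches stack top 'b' => pop. Stack: c
  Read 'a': push. Stack: ca
  Read 'b': push. Stack: cab
  Read 'a': push. Stack: caba
  Read 'a': matches stack top 'a' => pop. Stack: cab
  Read 'd': push. Stack: cabd
Final stack: "cabd" (length 4)

4


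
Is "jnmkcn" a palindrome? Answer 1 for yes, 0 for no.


Input: jnmkcn
Reversed: nckmnj
  Compare pos 0 ('j') with pos 5 ('n'): MISMATCH
  Compare pos 1 ('n') with pos 4 ('c'): MISMATCH
  Compare pos 2 ('m') with pos 3 ('k'): MISMATCH
Result: not a palindrome

0


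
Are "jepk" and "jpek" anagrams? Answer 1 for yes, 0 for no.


Strings: "jepk", "jpek"
Sorted first:  ejkp
Sorted second: ejkp
Sorted forms match => anagrams

1


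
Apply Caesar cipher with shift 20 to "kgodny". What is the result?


Caesar cipher: shift "kgodny" by 20
  'k' (pos 10) + 20 = pos 4 = 'e'
  'g' (pos 6) + 20 = pos 0 = 'a'
  'o' (pos 14) + 20 = pos 8 = 'i'
  'd' (pos 3) + 20 = pos 23 = 'x'
  'n' (pos 13) + 20 = pos 7 = 'h'
  'y' (pos 24) + 20 = pos 18 = 's'
Result: eaixhs

eaixhs


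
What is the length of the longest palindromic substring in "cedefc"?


Input: "cedefc"
Checking substrings for palindromes:
  [1:4] "ede" (len 3) => palindrome
Longest palindromic substring: "ede" with length 3

3


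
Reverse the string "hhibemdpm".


Input: hhibemdpm
Reading characters right to left:
  Position 8: 'm'
  Position 7: 'p'
  Position 6: 'd'
  Position 5: 'm'
  Position 4: 'e'
  Position 3: 'b'
  Position 2: 'i'
  Position 1: 'h'
  Position 0: 'h'
Reversed: mpdmebihh

mpdmebihh


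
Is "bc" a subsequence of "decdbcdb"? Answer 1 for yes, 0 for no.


Check if "bc" is a subsequence of "decdbcdb"
Greedy scan:
  Position 0 ('d'): no match needed
  Position 1 ('e'): no match needed
  Position 2 ('c'): no match needed
  Position 3 ('d'): no match needed
  Position 4 ('b'): matches sub[0] = 'b'
  Position 5 ('c'): matches sub[1] = 'c'
  Position 6 ('d'): no match needed
  Position 7 ('b'): no match needed
All 2 characters matched => is a subsequence

1


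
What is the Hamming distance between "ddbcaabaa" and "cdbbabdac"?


Comparing "ddbcaabaa" and "cdbbabdac" position by position:
  Position 0: 'd' vs 'c' => differ
  Position 1: 'd' vs 'd' => same
  Position 2: 'b' vs 'b' => same
  Position 3: 'c' vs 'b' => differ
  Position 4: 'a' vs 'a' => same
  Position 5: 'a' vs 'b' => differ
  Position 6: 'b' vs 'd' => differ
  Position 7: 'a' vs 'a' => same
  Position 8: 'a' vs 'c' => differ
Total differences (Hamming distance): 5

5


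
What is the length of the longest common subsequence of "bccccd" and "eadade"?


LCS of "bccccd" and "eadade"
DP table:
           e    a    d    a    d    e
      0    0    0    0    0    0    0
  b   0    0    0    0    0    0    0
  c   0    0    0    0    0    0    0
  c   0    0    0    0    0    0    0
  c   0    0    0    0    0    0    0
  c   0    0    0    0    0    0    0
  d   0    0    0    1    1    1    1
LCS length = dp[6][6] = 1

1
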